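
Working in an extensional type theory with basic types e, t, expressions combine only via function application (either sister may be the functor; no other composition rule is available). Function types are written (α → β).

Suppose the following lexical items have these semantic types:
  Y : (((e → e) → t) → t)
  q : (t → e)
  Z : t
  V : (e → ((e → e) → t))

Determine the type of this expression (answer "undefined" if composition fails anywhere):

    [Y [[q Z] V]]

At [q Z], q : (t → e) takes Z : t, giving e.
At [[q Z] V], V : (e → ((e → e) → t)) takes [q Z] : e, giving ((e → e) → t).
At [Y [[q Z] V]], Y : (((e → e) → t) → t) takes [[q Z] V] : ((e → e) → t), giving t.

t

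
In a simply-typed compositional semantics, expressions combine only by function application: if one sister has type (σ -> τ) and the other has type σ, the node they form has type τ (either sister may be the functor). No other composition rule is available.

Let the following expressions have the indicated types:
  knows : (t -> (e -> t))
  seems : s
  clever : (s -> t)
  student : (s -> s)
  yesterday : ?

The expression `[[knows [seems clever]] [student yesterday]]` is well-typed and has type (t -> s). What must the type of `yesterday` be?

((s -> s) -> ((e -> t) -> (t -> s)))

[[knows [seems clever]] [student yesterday]] must have type (t -> s). The sister [knows [seems clever]] has type (e -> t); that is not a function onto (t -> s), so [student yesterday] must be the functor, of type ((e -> t) -> (t -> s)).
[student yesterday] must have type ((e -> t) -> (t -> s)). The sister student has type (s -> s); that is not a function onto ((e -> t) -> (t -> s)), so yesterday must be the functor, of type ((s -> s) -> ((e -> t) -> (t -> s))).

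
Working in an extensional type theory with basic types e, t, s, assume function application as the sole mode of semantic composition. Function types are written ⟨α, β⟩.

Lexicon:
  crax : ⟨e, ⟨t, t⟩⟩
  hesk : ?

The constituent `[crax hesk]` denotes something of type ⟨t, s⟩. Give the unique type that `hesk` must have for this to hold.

For [crax hesk] to have type ⟨t, s⟩ with crax of type ⟨e, ⟨t, t⟩⟩, hesk must be the function: hesk : ⟨⟨e, ⟨t, t⟩⟩, ⟨t, s⟩⟩.

⟨⟨e, ⟨t, t⟩⟩, ⟨t, s⟩⟩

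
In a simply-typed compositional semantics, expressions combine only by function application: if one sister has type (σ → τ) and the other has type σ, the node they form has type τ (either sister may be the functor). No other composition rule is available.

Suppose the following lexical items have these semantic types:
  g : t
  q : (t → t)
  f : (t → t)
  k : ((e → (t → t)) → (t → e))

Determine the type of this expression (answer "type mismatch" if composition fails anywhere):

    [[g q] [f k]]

type mismatch

At [g q], q : (t → t) takes g : t, giving t.
[f k]: (t → t) with ((e → (t → t)) → (t → e)) — neither is a function whose domain matches the other; composition fails here.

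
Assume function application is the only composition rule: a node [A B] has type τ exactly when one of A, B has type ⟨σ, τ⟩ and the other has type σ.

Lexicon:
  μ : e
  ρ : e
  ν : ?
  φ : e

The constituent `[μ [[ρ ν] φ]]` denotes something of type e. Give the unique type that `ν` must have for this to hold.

⟨e, ⟨e, ⟨e, e⟩⟩⟩

[μ [[ρ ν] φ]] must have type e. The sister μ has type e; that is not a function onto e, so [[ρ ν] φ] must be the functor, of type ⟨e, e⟩.
[[ρ ν] φ] must have type ⟨e, e⟩. The sister φ has type e; that is not a function onto ⟨e, e⟩, so [ρ ν] must be the functor, of type ⟨e, ⟨e, e⟩⟩.
[ρ ν] must have type ⟨e, ⟨e, e⟩⟩. The sister ρ has type e; that is not a function onto ⟨e, ⟨e, e⟩⟩, so ν must be the functor, of type ⟨e, ⟨e, ⟨e, e⟩⟩⟩.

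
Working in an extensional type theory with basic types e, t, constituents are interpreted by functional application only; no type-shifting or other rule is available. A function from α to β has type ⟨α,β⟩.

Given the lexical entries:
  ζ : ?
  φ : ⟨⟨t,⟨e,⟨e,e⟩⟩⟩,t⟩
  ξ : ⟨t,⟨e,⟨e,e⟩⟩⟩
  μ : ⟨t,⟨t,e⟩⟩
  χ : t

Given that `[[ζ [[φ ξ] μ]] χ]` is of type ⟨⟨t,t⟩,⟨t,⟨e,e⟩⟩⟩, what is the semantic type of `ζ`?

⟨⟨t,e⟩,⟨t,⟨⟨t,t⟩,⟨t,⟨e,e⟩⟩⟩⟩⟩

[[ζ [[φ ξ] μ]] χ] is required to be ⟨⟨t,t⟩,⟨t,⟨e,e⟩⟩⟩. χ : t cannot yield ⟨⟨t,t⟩,⟨t,⟨e,e⟩⟩⟩ as functor, so [ζ [[φ ξ] μ]] : ⟨t,⟨⟨t,t⟩,⟨t,⟨e,e⟩⟩⟩⟩.
[ζ [[φ ξ] μ]] is required to be ⟨t,⟨⟨t,t⟩,⟨t,⟨e,e⟩⟩⟩⟩. [[φ ξ] μ] : ⟨t,e⟩ cannot yield ⟨t,⟨⟨t,t⟩,⟨t,⟨e,e⟩⟩⟩⟩ as functor, so ζ : ⟨⟨t,e⟩,⟨t,⟨⟨t,t⟩,⟨t,⟨e,e⟩⟩⟩⟩⟩.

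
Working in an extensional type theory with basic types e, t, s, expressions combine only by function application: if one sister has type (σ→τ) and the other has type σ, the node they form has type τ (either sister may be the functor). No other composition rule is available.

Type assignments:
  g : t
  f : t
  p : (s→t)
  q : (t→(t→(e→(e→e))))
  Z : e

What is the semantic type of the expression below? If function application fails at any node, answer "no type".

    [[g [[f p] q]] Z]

no type

[f p]: t with (s→t) — neither is a function whose domain matches the other; composition fails here.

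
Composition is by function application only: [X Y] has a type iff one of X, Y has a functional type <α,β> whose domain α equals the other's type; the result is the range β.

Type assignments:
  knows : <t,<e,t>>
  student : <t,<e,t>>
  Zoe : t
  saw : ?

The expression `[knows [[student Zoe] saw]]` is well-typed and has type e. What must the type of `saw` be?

[knows [[student Zoe] saw]] is required to be e. knows : <t,<e,t>> cannot yield e as functor, so [[student Zoe] saw] : <<t,<e,t>>,e>.
[[student Zoe] saw] is required to be <<t,<e,t>>,e>. [student Zoe] : <e,t> cannot yield <<t,<e,t>>,e> as functor, so saw : <<e,t>,<<t,<e,t>>,e>>.

<<e,t>,<<t,<e,t>>,e>>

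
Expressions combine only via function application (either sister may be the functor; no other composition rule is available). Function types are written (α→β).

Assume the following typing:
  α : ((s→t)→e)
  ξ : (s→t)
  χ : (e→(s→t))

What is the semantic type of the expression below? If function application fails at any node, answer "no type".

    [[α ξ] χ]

(s→t)

[α ξ]: functor α : ((s→t)→e), argument ξ : (s→t); result e.
[[α ξ] χ]: functor χ : (e→(s→t)), argument [α ξ] : e; result (s→t).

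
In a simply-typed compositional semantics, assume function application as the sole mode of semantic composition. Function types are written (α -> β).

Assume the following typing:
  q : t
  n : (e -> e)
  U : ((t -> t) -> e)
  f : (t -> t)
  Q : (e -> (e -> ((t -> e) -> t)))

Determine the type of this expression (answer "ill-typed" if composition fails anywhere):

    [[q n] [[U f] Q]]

ill-typed

[q n]: t with (e -> e) — neither is a function whose domain matches the other; composition fails here.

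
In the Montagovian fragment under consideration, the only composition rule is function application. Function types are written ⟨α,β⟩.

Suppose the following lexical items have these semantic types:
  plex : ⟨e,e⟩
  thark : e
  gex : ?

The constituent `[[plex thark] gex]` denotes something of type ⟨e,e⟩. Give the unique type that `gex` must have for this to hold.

⟨e,⟨e,e⟩⟩

[[plex thark] gex] is required to be ⟨e,e⟩. [plex thark] : e cannot yield ⟨e,e⟩ as functor, so gex : ⟨e,⟨e,e⟩⟩.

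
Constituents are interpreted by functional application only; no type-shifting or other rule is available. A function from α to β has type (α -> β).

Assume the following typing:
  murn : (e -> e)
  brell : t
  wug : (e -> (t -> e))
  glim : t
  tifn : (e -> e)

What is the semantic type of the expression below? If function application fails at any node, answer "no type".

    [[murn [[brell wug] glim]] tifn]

At [brell wug]: neither t nor (e -> (t -> e)) can take the other as argument; the node is ill-typed.

no type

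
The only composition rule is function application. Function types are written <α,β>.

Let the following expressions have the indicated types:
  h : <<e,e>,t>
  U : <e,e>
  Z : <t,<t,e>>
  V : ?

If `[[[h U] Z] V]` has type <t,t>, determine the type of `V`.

<<t,e>,<t,t>>

[[[h U] Z] V] must have type <t,t>. The sister [[h U] Z] has type <t,e>; that is not a function onto <t,t>, so V must be the functor, of type <<t,e>,<t,t>>.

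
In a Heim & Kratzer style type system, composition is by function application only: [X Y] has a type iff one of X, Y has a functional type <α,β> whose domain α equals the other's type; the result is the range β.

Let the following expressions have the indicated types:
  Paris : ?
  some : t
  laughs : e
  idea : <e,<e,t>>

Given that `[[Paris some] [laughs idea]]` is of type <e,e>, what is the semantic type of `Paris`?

For [[Paris some] [laughs idea]] to have type <e,e> with [laughs idea] of type <e,t>, [Paris some] must be the function: [Paris some] : <<e,t>,<e,e>>.
For [Paris some] to have type <<e,t>,<e,e>> with some of type t, Paris must be the function: Paris : <t,<<e,t>,<e,e>>>.

<t,<<e,t>,<e,e>>>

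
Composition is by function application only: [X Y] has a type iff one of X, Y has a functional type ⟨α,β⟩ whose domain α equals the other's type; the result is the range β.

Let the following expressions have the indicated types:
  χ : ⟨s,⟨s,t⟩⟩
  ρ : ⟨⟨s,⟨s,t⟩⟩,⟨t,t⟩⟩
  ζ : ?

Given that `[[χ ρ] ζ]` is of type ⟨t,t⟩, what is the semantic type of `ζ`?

[[χ ρ] ζ] is required to be ⟨t,t⟩. [χ ρ] : ⟨t,t⟩ cannot yield ⟨t,t⟩ as functor, so ζ : ⟨⟨t,t⟩,⟨t,t⟩⟩.

⟨⟨t,t⟩,⟨t,t⟩⟩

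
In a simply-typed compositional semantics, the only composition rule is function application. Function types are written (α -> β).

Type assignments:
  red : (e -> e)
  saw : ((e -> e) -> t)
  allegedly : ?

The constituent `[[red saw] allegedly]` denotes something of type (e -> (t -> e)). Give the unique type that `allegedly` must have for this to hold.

(t -> (e -> (t -> e)))

For [[red saw] allegedly] to have type (e -> (t -> e)) with [red saw] of type t, allegedly must be the function: allegedly : (t -> (e -> (t -> e))).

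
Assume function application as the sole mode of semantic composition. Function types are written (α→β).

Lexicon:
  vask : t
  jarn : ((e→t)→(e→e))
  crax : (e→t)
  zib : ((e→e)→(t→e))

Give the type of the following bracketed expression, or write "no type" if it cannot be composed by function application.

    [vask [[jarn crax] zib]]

At [jarn crax], jarn : ((e→t)→(e→e)) takes crax : (e→t), giving (e→e).
At [[jarn crax] zib], zib : ((e→e)→(t→e)) takes [jarn crax] : (e→e), giving (t→e).
At [vask [[jarn crax] zib]], [[jarn crax] zib] : (t→e) takes vask : t, giving e.

e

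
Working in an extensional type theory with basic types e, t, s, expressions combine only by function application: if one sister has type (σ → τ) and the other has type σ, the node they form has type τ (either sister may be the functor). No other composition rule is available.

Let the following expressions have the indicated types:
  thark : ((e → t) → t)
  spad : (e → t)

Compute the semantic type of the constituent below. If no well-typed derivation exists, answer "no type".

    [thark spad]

t

[thark spad] — thark of type ((e → t) → t) combines with spad of type (e → t): type t.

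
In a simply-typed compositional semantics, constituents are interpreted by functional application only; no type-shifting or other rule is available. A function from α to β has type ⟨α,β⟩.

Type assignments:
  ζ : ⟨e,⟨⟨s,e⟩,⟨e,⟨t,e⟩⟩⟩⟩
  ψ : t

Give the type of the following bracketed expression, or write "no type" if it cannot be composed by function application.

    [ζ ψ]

no type

[ζ ψ]: ⟨e,⟨⟨s,e⟩,⟨e,⟨t,e⟩⟩⟩⟩ and t cannot combine by function application — type clash.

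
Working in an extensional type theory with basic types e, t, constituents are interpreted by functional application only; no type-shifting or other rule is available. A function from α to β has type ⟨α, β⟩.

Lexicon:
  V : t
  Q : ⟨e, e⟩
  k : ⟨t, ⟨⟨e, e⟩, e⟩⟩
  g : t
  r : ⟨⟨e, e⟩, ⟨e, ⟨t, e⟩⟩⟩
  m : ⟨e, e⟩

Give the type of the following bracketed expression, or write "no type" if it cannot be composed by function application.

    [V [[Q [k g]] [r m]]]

[k g]: functor k : ⟨t, ⟨⟨e, e⟩, e⟩⟩, argument g : t; result ⟨⟨e, e⟩, e⟩.
[Q [k g]]: functor [k g] : ⟨⟨e, e⟩, e⟩, argument Q : ⟨e, e⟩; result e.
[r m]: functor r : ⟨⟨e, e⟩, ⟨e, ⟨t, e⟩⟩⟩, argument m : ⟨e, e⟩; result ⟨e, ⟨t, e⟩⟩.
[[Q [k g]] [r m]]: functor [r m] : ⟨e, ⟨t, e⟩⟩, argument [Q [k g]] : e; result ⟨t, e⟩.
[V [[Q [k g]] [r m]]]: functor [[Q [k g]] [r m]] : ⟨t, e⟩, argument V : t; result e.

e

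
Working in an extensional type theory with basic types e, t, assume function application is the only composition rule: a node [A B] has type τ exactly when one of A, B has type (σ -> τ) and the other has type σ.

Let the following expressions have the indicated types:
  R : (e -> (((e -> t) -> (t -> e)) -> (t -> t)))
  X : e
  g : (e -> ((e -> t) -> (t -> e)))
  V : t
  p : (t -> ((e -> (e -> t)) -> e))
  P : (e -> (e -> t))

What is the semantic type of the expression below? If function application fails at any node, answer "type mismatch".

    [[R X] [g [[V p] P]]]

(t -> t)

At [R X], R : (e -> (((e -> t) -> (t -> e)) -> (t -> t))) takes X : e, giving (((e -> t) -> (t -> e)) -> (t -> t)).
At [V p], p : (t -> ((e -> (e -> t)) -> e)) takes V : t, giving ((e -> (e -> t)) -> e).
At [[V p] P], [V p] : ((e -> (e -> t)) -> e) takes P : (e -> (e -> t)), giving e.
At [g [[V p] P]], g : (e -> ((e -> t) -> (t -> e))) takes [[V p] P] : e, giving ((e -> t) -> (t -> e)).
At [[R X] [g [[V p] P]]], [R X] : (((e -> t) -> (t -> e)) -> (t -> t)) takes [g [[V p] P]] : ((e -> t) -> (t -> e)), giving (t -> t).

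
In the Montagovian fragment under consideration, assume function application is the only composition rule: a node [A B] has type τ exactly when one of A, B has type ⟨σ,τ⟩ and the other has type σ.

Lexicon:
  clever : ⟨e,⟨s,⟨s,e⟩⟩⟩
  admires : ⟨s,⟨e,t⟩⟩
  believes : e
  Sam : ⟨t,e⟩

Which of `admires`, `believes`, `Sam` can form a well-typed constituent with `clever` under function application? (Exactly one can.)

admires : ⟨s,⟨e,t⟩⟩ — neither side's domain matches the other.
believes — combines: clever : ⟨e,⟨s,⟨s,e⟩⟩⟩ takes believes : e as argument, giving ⟨s,⟨s,e⟩⟩.
Sam : ⟨t,e⟩ — neither side's domain matches the other.

believes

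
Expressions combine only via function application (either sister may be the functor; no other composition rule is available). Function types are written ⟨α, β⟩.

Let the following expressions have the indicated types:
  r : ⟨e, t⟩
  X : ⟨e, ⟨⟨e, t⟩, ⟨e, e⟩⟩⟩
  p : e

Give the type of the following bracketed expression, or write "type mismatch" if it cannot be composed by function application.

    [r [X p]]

[X p]: X is ⟨e, ⟨⟨e, t⟩, ⟨e, e⟩⟩⟩, p is e; result ⟨⟨e, t⟩, ⟨e, e⟩⟩.
[r [X p]]: [X p] is ⟨⟨e, t⟩, ⟨e, e⟩⟩, r is ⟨e, t⟩; result ⟨e, e⟩.

⟨e, e⟩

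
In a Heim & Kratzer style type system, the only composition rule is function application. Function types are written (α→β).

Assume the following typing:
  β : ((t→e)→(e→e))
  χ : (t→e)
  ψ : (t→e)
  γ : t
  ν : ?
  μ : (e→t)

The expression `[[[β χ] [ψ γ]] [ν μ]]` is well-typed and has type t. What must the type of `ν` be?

At [[[β χ] [ψ γ]] [ν μ]] (required: t): [[β χ] [ψ γ]] is e, which is not a function with range t; hence [ν μ] is the functor — type (e→t).
At [ν μ] (required: (e→t)): μ is (e→t), which is not a function with range (e→t); hence ν is the functor — type ((e→t)→(e→t)).

((e→t)→(e→t))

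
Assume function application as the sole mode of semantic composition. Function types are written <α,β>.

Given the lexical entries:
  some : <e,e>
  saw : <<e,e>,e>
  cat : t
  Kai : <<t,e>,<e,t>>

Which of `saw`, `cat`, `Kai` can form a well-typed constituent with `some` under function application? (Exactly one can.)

saw — combines: saw : <<e,e>,e> takes some : <e,e> as argument, giving e.
cat : t — does not combine with some.
Kai : <<t,e>,<e,t>> — does not combine with some.

saw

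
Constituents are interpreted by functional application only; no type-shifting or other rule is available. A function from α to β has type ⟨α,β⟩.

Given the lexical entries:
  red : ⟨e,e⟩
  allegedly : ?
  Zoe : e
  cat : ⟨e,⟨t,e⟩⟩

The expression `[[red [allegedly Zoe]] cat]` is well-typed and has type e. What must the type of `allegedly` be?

[[red [allegedly Zoe]] cat] must have type e. The sister cat has type ⟨e,⟨t,e⟩⟩; that is not a function onto e, so [red [allegedly Zoe]] must be the functor, of type ⟨⟨e,⟨t,e⟩⟩,e⟩.
[red [allegedly Zoe]] must have type ⟨⟨e,⟨t,e⟩⟩,e⟩. The sister red has type ⟨e,e⟩; that is not a function onto ⟨⟨e,⟨t,e⟩⟩,e⟩, so [allegedly Zoe] must be the functor, of type ⟨⟨e,e⟩,⟨⟨e,⟨t,e⟩⟩,e⟩⟩.
[allegedly Zoe] must have type ⟨⟨e,e⟩,⟨⟨e,⟨t,e⟩⟩,e⟩⟩. The sister Zoe has type e; that is not a function onto ⟨⟨e,e⟩,⟨⟨e,⟨t,e⟩⟩,e⟩⟩, so allegedly must be the functor, of type ⟨e,⟨⟨e,e⟩,⟨⟨e,⟨t,e⟩⟩,e⟩⟩⟩.

⟨e,⟨⟨e,e⟩,⟨⟨e,⟨t,e⟩⟩,e⟩⟩⟩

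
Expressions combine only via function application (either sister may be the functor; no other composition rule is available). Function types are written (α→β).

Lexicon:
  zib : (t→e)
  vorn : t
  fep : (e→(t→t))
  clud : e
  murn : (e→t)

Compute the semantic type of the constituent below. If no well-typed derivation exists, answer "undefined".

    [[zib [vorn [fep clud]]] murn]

t

At [fep clud], fep : (e→(t→t)) takes clud : e, giving (t→t).
At [vorn [fep clud]], [fep clud] : (t→t) takes vorn : t, giving t.
At [zib [vorn [fep clud]]], zib : (t→e) takes [vorn [fep clud]] : t, giving e.
At [[zib [vorn [fep clud]]] murn], murn : (e→t) takes [zib [vorn [fep clud]]] : e, giving t.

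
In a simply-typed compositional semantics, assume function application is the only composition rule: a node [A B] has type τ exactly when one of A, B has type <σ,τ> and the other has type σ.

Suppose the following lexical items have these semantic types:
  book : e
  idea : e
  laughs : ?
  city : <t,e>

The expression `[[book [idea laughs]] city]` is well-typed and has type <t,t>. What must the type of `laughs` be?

At [[book [idea laughs]] city] (required: <t,t>): city is <t,e>, which is not a function with range <t,t>; hence [book [idea laughs]] is the functor — type <<t,e>,<t,t>>.
At [book [idea laughs]] (required: <<t,e>,<t,t>>): book is e, which is not a function with range <<t,e>,<t,t>>; hence [idea laughs] is the functor — type <e,<<t,e>,<t,t>>>.
At [idea laughs] (required: <e,<<t,e>,<t,t>>>): idea is e, which is not a function with range <e,<<t,e>,<t,t>>>; hence laughs is the functor — type <e,<e,<<t,e>,<t,t>>>>.

<e,<e,<<t,e>,<t,t>>>>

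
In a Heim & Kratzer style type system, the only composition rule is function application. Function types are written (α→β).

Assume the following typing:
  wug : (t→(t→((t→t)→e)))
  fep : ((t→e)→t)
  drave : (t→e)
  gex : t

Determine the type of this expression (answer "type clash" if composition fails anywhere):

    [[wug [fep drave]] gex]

[fep drave]: ((t→e)→t) applied to (t→e) yields t.
[wug [fep drave]]: (t→(t→((t→t)→e))) applied to t yields (t→((t→t)→e)).
[[wug [fep drave]] gex]: (t→((t→t)→e)) applied to t yields ((t→t)→e).

((t→t)→e)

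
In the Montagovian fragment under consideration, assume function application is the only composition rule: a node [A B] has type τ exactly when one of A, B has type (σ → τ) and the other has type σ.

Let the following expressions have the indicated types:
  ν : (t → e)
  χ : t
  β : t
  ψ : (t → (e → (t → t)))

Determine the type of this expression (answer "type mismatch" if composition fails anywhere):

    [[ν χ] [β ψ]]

[ν χ]: functor ν : (t → e), argument χ : t; result e.
[β ψ]: functor ψ : (t → (e → (t → t))), argument β : t; result (e → (t → t)).
[[ν χ] [β ψ]]: functor [β ψ] : (e → (t → t)), argument [ν χ] : e; result (t → t).

(t → t)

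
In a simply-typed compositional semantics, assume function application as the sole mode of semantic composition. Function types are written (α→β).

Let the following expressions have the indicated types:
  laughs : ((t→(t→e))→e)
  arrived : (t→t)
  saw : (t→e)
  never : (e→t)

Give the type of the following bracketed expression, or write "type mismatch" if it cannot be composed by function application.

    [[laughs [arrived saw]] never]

type mismatch

At [arrived saw]: neither (t→t) nor (t→e) can take the other as argument; the node is ill-typed.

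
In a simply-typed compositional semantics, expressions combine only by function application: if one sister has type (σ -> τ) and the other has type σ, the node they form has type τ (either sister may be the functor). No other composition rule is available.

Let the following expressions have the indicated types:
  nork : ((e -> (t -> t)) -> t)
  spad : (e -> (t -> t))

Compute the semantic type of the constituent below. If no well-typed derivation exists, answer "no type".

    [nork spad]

[nork spad]: ((e -> (t -> t)) -> t) applied to (e -> (t -> t)) yields t.

t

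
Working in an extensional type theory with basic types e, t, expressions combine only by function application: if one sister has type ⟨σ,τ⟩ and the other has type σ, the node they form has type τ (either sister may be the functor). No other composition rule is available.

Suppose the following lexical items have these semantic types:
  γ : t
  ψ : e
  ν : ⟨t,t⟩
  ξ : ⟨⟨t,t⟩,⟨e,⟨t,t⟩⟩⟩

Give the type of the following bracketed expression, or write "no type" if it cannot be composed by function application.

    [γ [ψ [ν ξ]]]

[ν ξ]: ⟨⟨t,t⟩,⟨e,⟨t,t⟩⟩⟩ applied to ⟨t,t⟩ yields ⟨e,⟨t,t⟩⟩.
[ψ [ν ξ]]: ⟨e,⟨t,t⟩⟩ applied to e yields ⟨t,t⟩.
[γ [ψ [ν ξ]]]: ⟨t,t⟩ applied to t yields t.

t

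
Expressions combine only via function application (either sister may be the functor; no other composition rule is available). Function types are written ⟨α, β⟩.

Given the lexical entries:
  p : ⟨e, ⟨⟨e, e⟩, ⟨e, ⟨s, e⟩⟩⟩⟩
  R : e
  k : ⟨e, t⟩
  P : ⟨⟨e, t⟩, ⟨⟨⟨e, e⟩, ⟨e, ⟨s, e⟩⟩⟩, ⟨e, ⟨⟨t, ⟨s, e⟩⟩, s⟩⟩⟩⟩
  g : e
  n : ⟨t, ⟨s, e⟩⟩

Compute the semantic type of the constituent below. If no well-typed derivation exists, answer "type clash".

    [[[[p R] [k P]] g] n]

[p R]: functor p : ⟨e, ⟨⟨e, e⟩, ⟨e, ⟨s, e⟩⟩⟩⟩, argument R : e; result ⟨⟨e, e⟩, ⟨e, ⟨s, e⟩⟩⟩.
[k P]: functor P : ⟨⟨e, t⟩, ⟨⟨⟨e, e⟩, ⟨e, ⟨s, e⟩⟩⟩, ⟨e, ⟨⟨t, ⟨s, e⟩⟩, s⟩⟩⟩⟩, argument k : ⟨e, t⟩; result ⟨⟨⟨e, e⟩, ⟨e, ⟨s, e⟩⟩⟩, ⟨e, ⟨⟨t, ⟨s, e⟩⟩, s⟩⟩⟩.
[[p R] [k P]]: functor [k P] : ⟨⟨⟨e, e⟩, ⟨e, ⟨s, e⟩⟩⟩, ⟨e, ⟨⟨t, ⟨s, e⟩⟩, s⟩⟩⟩, argument [p R] : ⟨⟨e, e⟩, ⟨e, ⟨s, e⟩⟩⟩; result ⟨e, ⟨⟨t, ⟨s, e⟩⟩, s⟩⟩.
[[[p R] [k P]] g]: functor [[p R] [k P]] : ⟨e, ⟨⟨t, ⟨s, e⟩⟩, s⟩⟩, argument g : e; result ⟨⟨t, ⟨s, e⟩⟩, s⟩.
[[[[p R] [k P]] g] n]: functor [[[p R] [k P]] g] : ⟨⟨t, ⟨s, e⟩⟩, s⟩, argument n : ⟨t, ⟨s, e⟩⟩; result s.

s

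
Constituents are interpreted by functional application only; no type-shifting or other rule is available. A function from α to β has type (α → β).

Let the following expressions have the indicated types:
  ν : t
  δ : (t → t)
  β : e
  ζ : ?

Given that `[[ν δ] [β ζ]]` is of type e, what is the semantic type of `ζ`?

[[ν δ] [β ζ]] must have type e. The sister [ν δ] has type t; that is not a function onto e, so [β ζ] must be the functor, of type (t → e).
[β ζ] must have type (t → e). The sister β has type e; that is not a function onto (t → e), so ζ must be the functor, of type (e → (t → e)).

(e → (t → e))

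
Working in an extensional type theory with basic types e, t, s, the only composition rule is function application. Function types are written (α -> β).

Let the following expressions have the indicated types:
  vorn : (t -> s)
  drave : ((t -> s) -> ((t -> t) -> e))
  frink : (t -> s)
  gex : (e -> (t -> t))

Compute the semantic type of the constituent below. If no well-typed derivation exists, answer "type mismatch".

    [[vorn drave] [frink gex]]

[vorn drave] — drave of type ((t -> s) -> ((t -> t) -> e)) combines with vorn of type (t -> s): type ((t -> t) -> e).
[frink gex]: (t -> s) with (e -> (t -> t)) — neither is a function whose domain matches the other; composition fails here.

type mismatch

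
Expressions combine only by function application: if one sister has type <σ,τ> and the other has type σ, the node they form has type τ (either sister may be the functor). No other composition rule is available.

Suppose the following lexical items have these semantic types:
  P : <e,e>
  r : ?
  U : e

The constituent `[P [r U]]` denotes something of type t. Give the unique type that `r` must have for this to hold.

For [P [r U]] to have type t with P of type <e,e>, [r U] must be the function: [r U] : <<e,e>,t>.
For [r U] to have type <<e,e>,t> with U of type e, r must be the function: r : <e,<<e,e>,t>>.

<e,<<e,e>,t>>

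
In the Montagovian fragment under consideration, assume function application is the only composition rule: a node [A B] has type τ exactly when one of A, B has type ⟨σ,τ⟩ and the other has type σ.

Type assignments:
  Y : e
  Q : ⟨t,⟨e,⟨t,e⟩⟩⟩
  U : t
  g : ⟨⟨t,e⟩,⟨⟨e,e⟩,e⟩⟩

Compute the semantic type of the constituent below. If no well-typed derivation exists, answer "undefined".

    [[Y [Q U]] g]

⟨⟨e,e⟩,e⟩

[Q U]: ⟨t,⟨e,⟨t,e⟩⟩⟩ applied to t yields ⟨e,⟨t,e⟩⟩.
[Y [Q U]]: ⟨e,⟨t,e⟩⟩ applied to e yields ⟨t,e⟩.
[[Y [Q U]] g]: ⟨⟨t,e⟩,⟨⟨e,e⟩,e⟩⟩ applied to ⟨t,e⟩ yields ⟨⟨e,e⟩,e⟩.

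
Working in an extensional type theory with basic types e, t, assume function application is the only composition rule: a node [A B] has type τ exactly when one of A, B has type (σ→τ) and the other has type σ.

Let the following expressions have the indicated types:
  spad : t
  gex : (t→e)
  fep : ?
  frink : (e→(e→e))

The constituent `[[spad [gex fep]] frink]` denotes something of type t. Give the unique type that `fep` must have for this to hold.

At [[spad [gex fep]] frink] (required: t): frink is (e→(e→e)), which is not a function with range t; hence [spad [gex fep]] is the functor — type ((e→(e→e))→t).
At [spad [gex fep]] (required: ((e→(e→e))→t)): spad is t, which is not a function with range ((e→(e→e))→t); hence [gex fep] is the functor — type (t→((e→(e→e))→t)).
At [gex fep] (required: (t→((e→(e→e))→t))): gex is (t→e), which is not a function with range (t→((e→(e→e))→t)); hence fep is the functor — type ((t→e)→(t→((e→(e→e))→t))).

((t→e)→(t→((e→(e→e))→t)))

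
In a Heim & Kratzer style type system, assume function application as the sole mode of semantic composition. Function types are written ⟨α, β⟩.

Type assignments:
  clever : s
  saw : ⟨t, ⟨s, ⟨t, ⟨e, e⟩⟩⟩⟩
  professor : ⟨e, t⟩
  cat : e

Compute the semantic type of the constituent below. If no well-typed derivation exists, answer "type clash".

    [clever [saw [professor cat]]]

⟨t, ⟨e, e⟩⟩

[professor cat] — professor of type ⟨e, t⟩ combines with cat of type e: type t.
[saw [professor cat]] — saw of type ⟨t, ⟨s, ⟨t, ⟨e, e⟩⟩⟩⟩ combines with [professor cat] of type t: type ⟨s, ⟨t, ⟨e, e⟩⟩⟩.
[clever [saw [professor cat]]] — [saw [professor cat]] of type ⟨s, ⟨t, ⟨e, e⟩⟩⟩ combines with clever of type s: type ⟨t, ⟨e, e⟩⟩.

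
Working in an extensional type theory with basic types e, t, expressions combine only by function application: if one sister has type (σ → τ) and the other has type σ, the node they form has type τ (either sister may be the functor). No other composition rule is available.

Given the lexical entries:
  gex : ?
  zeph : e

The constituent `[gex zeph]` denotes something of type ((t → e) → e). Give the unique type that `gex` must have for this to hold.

[gex zeph] must have type ((t → e) → e). The sister zeph has type e; that is not a function onto ((t → e) → e), so gex must be the functor, of type (e → ((t → e) → e)).

(e → ((t → e) → e))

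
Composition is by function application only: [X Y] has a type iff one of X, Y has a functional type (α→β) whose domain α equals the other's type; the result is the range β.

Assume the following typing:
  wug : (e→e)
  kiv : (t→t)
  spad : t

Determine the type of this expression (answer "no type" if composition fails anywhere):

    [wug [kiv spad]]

no type

[kiv spad] — kiv of type (t→t) combines with spad of type t: type t.
At [wug [kiv spad]]: neither (e→e) nor t can take the other as argument; the node is ill-typed.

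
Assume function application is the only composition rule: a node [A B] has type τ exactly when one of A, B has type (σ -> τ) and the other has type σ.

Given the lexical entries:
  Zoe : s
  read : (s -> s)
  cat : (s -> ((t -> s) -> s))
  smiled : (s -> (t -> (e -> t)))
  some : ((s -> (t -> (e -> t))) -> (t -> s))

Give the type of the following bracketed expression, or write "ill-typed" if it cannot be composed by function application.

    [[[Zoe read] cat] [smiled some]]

[Zoe read] — read of type (s -> s) combines with Zoe of type s: type s.
[[Zoe read] cat] — cat of type (s -> ((t -> s) -> s)) combines with [Zoe read] of type s: type ((t -> s) -> s).
[smiled some] — some of type ((s -> (t -> (e -> t))) -> (t -> s)) combines with smiled of type (s -> (t -> (e -> t))): type (t -> s).
[[[Zoe read] cat] [smiled some]] — [[Zoe read] cat] of type ((t -> s) -> s) combines with [smiled some] of type (t -> s): type s.

s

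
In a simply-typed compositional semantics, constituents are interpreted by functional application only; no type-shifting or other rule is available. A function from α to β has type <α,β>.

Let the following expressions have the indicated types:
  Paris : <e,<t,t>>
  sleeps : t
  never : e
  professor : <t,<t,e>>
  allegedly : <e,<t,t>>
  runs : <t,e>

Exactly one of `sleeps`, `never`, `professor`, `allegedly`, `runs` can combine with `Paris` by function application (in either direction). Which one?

never

sleeps : t — no; Paris wants e, and sleeps wants nothing (atomic).
never — combines: Paris : <e,<t,t>> takes never : e as argument, giving <t,t>.
professor : <t,<t,e>> — no; Paris wants e, and professor wants t.
allegedly : <e,<t,t>> — no; Paris wants e, and allegedly wants e.
runs : <t,e> — no; Paris wants e, and runs wants t.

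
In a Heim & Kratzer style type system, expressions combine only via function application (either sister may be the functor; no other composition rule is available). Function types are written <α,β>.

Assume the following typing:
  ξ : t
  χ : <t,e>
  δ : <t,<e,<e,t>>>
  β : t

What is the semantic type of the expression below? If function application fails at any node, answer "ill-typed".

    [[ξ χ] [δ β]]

<e,t>

[ξ χ]: functor χ : <t,e>, argument ξ : t; result e.
[δ β]: functor δ : <t,<e,<e,t>>>, argument β : t; result <e,<e,t>>.
[[ξ χ] [δ β]]: functor [δ β] : <e,<e,t>>, argument [ξ χ] : e; result <e,t>.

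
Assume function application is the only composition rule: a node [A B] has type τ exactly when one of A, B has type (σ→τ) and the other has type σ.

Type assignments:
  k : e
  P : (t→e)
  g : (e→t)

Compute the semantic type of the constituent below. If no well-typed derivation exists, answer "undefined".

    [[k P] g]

undefined

[k P]: e and (t→e) cannot combine by function application — type clash.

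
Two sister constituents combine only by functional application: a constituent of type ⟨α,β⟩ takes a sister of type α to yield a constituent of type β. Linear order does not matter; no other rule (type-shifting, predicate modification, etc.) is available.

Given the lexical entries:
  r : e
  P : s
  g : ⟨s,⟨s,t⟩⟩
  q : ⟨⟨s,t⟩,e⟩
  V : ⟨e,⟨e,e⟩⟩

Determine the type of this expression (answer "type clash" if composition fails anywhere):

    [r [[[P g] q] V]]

[P g]: ⟨s,⟨s,t⟩⟩ applied to s yields ⟨s,t⟩.
[[P g] q]: ⟨⟨s,t⟩,e⟩ applied to ⟨s,t⟩ yields e.
[[[P g] q] V]: ⟨e,⟨e,e⟩⟩ applied to e yields ⟨e,e⟩.
[r [[[P g] q] V]]: ⟨e,e⟩ applied to e yields e.

e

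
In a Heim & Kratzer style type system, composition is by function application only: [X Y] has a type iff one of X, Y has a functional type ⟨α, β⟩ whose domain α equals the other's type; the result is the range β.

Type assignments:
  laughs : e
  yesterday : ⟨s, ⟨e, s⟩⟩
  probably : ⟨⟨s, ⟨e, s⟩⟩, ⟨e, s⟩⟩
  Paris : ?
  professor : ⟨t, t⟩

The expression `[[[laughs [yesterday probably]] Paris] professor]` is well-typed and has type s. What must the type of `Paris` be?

At [[[laughs [yesterday probably]] Paris] professor] (required: s): professor is ⟨t, t⟩, which is not a function with range s; hence [[laughs [yesterday probably]] Paris] is the functor — type ⟨⟨t, t⟩, s⟩.
At [[laughs [yesterday probably]] Paris] (required: ⟨⟨t, t⟩, s⟩): [laughs [yesterday probably]] is s, which is not a function with range ⟨⟨t, t⟩, s⟩; hence Paris is the functor — type ⟨s, ⟨⟨t, t⟩, s⟩⟩.

⟨s, ⟨⟨t, t⟩, s⟩⟩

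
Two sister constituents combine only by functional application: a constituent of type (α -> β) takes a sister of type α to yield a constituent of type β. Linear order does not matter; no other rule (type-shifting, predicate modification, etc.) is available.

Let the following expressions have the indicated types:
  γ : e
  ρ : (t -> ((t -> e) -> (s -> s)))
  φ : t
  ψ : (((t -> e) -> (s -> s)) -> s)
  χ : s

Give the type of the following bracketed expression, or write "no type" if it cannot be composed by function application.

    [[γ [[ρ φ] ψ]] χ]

[ρ φ]: (t -> ((t -> e) -> (s -> s))) applied to t yields ((t -> e) -> (s -> s)).
[[ρ φ] ψ]: (((t -> e) -> (s -> s)) -> s) applied to ((t -> e) -> (s -> s)) yields s.
[γ [[ρ φ] ψ]]: e and s cannot combine by function application — type clash.

no type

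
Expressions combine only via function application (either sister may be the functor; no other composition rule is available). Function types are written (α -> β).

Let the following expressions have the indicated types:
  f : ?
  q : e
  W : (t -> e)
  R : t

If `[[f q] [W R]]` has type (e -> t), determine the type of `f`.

(e -> (e -> (e -> t)))

[[f q] [W R]] is required to be (e -> t). [W R] : e cannot yield (e -> t) as functor, so [f q] : (e -> (e -> t)).
[f q] is required to be (e -> (e -> t)). q : e cannot yield (e -> (e -> t)) as functor, so f : (e -> (e -> (e -> t))).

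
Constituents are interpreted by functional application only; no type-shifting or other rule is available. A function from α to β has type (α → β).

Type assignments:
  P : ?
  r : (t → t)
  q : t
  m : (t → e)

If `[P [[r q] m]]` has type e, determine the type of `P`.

(e → e)

At [P [[r q] m]] (required: e): [[r q] m] is e, which is not a function with range e; hence P is the functor — type (e → e).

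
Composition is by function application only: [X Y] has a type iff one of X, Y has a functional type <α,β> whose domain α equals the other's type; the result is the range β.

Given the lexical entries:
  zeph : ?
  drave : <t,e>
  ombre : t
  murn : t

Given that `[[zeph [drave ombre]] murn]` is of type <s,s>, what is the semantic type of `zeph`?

For [[zeph [drave ombre]] murn] to have type <s,s> with murn of type t, [zeph [drave ombre]] must be the function: [zeph [drave ombre]] : <t,<s,s>>.
For [zeph [drave ombre]] to have type <t,<s,s>> with [drave ombre] of type e, zeph must be the function: zeph : <e,<t,<s,s>>>.

<e,<t,<s,s>>>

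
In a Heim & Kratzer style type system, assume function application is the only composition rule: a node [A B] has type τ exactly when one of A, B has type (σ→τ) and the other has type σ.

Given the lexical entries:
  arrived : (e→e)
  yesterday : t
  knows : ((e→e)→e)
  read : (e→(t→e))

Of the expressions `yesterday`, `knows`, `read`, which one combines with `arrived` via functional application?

yesterday : t — no; arrived wants e, and yesterday wants nothing (atomic).
knows — combines: knows : ((e→e)→e) takes arrived : (e→e) as argument, giving e.
read : (e→(t→e)) — no; arrived wants e, and read wants e.

knows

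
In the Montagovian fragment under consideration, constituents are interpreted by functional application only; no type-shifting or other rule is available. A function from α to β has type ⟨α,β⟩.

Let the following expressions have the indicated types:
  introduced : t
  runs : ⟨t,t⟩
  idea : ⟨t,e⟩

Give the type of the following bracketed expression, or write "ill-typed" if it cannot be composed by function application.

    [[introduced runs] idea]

[introduced runs]: functor runs : ⟨t,t⟩, argument introduced : t; result t.
[[introduced runs] idea]: functor idea : ⟨t,e⟩, argument [introduced runs] : t; result e.

e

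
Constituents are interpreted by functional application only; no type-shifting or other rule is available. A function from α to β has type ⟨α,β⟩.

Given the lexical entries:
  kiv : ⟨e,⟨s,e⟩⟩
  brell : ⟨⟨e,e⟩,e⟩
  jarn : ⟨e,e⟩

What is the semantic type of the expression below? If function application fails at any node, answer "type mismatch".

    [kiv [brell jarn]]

[brell jarn]: brell is ⟨⟨e,e⟩,e⟩, jarn is ⟨e,e⟩; result e.
[kiv [brell jarn]]: kiv is ⟨e,⟨s,e⟩⟩, [brell jarn] is e; result ⟨s,e⟩.

⟨s,e⟩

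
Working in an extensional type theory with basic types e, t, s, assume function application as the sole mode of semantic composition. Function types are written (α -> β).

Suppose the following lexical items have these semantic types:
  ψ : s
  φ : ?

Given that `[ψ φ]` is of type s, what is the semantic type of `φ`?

[ψ φ] must have type s. The sister ψ has type s; that is not a function onto s, so φ must be the functor, of type (s -> s).

(s -> s)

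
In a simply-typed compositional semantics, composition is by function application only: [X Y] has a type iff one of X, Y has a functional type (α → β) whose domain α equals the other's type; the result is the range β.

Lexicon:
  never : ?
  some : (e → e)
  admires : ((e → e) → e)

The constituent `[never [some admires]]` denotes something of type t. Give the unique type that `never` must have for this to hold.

(e → t)

At [never [some admires]] (required: t): [some admires] is e, which is not a function with range t; hence never is the functor — type (e → t).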